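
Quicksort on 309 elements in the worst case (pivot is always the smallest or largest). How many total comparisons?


In the worst case, each partition step picks the worst pivot:
  Partition 1: 308 comparisons (n-1 elements to compare)
  Partition 2: 307 comparisons
  Partition 3: 306 comparisons
  Partition 4: 305 comparisons
  Partition 5: 304 comparisons
  ...
  Last partition: 0 comparisons
Total = (n-1) + (n-2) + ... + 1 + 0 = n*(n-1)/2
= 309*308/2 = 47586


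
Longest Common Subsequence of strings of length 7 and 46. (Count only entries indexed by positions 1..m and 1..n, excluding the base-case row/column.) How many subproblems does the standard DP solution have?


DP table indexed by positions in both strings.
First string: 7 positions
Second string: 46 positions
Total = 7 * 46 = 322


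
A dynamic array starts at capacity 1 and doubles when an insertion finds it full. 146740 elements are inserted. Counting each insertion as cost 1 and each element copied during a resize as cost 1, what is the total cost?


n = 146740
Insertion costs: 146740
Resizes copy 1, 2, 4, ... up to the largest power of 2 that is <= n-1 = 146739, i.e. 131072.
Copy costs = 1 + 2 + 4 + 8 + 16 + 32 + 64 + 128 + 256 + 512 + 1024 + 2048 + 4096 + 8192 + 16384 + 32768 + 65536 + 131072 = 262143
Total = 146740 + 262143 = 408883


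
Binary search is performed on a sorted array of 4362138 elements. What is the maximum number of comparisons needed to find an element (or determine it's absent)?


Binary search halves the search space each comparison:
  Step 1: search space = 4362138 -> 2181069
  Step 2: search space = 2181069 -> 1090534
  Step 3: search space = 1090534 -> 545267
  Step 4: search space = 545267 -> 272633
  Step 5: search space = 272633 -> 136316
  Step 6: search space = 136316 -> 68158
  Step 7: search space = 68158 -> 34079
  Step 8: search space = 34079 -> 17039
  Step 9: search space = 17039 -> 8519
  Step 10: search space = 8519 -> 4259
  Step 11: search space = 4259 -> 2129
  Step 12: search space = 2129 -> 1064
  Step 13: search space = 1064 -> 532
  Step 14: search space = 532 -> 266
  Step 15: search space = 266 -> 133
  Step 16: search space = 133 -> 66
  Step 17: search space = 66 -> 33
  Step 18: search space = 33 -> 16
  Step 19: search space = 16 -> 8
  Step 20: search space = 8 -> 4
  Step 21: search space = 4 -> 2
  Step 22: search space = 2 -> 1
  Step 23: search space = 1 (final check)
Maximum comparisons = floor(log2(4362138)) + 1 = 22 + 1 = 23


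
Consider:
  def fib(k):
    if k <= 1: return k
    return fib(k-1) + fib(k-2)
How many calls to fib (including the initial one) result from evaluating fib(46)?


Let C(m) = total calls to evaluate fib(m). Then C(0)=C(1)=1, and
C(m) = 1 + C(m-1) + C(m-2) for m >= 2.
Build the table (each entry = 1 + previous two):
  C(0) = 1
  C(1) = 1
  C(2) = 1 + 1 + 1 = 3
  C(3) = 1 + 3 + 1 = 5
  C(4) = 1 + 5 + 3 = 9
  C(5) = 1 + 9 + 5 = 15
  C(6) = 1 + 15 + 9 = 25
  C(7) = 1 + 25 + 15 = 41
  C(8) = 1 + 41 + 25 = 67
  C(9) = 1 + 67 + 41 = 109
  C(10) = 1 + 109 + 67 = 177
  C(11) = 1 + 177 + 109 = 287
  C(12) = 1 + 287 + 177 = 465
  C(13) = 1 + 465 + 287 = 753
  C(14) = 1 + 753 + 465 = 1219
  C(15) = 1 + 1219 + 753 = 1973
  C(16) = 1 + 1973 + 1219 = 3193
  C(17) = 1 + 3193 + 1973 = 5167
  C(18) = 1 + 5167 + 3193 = 8361
  C(19) = 1 + 8361 + 5167 = 13529
  C(20) = 1 + 13529 + 8361 = 21891
  C(21) = 1 + 21891 + 13529 = 35421
  C(22) = 1 + 35421 + 21891 = 57313
  C(23) = 1 + 57313 + 35421 = 92735
  C(24) = 1 + 92735 + 57313 = 150049
  C(25) = 1 + 150049 + 92735 = 242785
  C(26) = 1 + 242785 + 150049 = 392835
  C(27) = 1 + 392835 + 242785 = 635621
  C(28) = 1 + 635621 + 392835 = 1028457
  C(29) = 1 + 1028457 + 635621 = 1664079
  C(30) = 1 + 1664079 + 1028457 = 2692537
  C(31) = 1 + 2692537 + 1664079 = 4356617
  C(32) = 1 + 4356617 + 2692537 = 7049155
  C(33) = 1 + 7049155 + 4356617 = 11405773
  C(34) = 1 + 11405773 + 7049155 = 18454929
  C(35) = 1 + 18454929 + 11405773 = 29860703
  C(36) = 1 + 29860703 + 18454929 = 48315633
  C(37) = 1 + 48315633 + 29860703 = 78176337
  C(38) = 1 + 78176337 + 48315633 = 126491971
  C(39) = 1 + 126491971 + 78176337 = 204668309
  C(40) = 1 + 204668309 + 126491971 = 331160281
  C(41) = 1 + 331160281 + 204668309 = 535828591
  C(42) = 1 + 535828591 + 331160281 = 866988873
  C(43) = 1 + 866988873 + 535828591 = 1402817465
  C(44) = 1 + 1402817465 + 866988873 = 2269806339
  C(45) = 1 + 2269806339 + 1402817465 = 3672623805
  C(46) = 1 + 3672623805 + 2269806339 = 5942430145
Total calls for fib(46) = 5942430145


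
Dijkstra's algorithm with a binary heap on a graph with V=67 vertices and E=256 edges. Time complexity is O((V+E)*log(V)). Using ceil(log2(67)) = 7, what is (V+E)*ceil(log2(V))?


Dijkstra with a binary heap: each vertex is extracted once, each edge may relax once.
Each heap operation costs O(log V).
V + E = 67 + 256 = 323
ceil(log2(67)) = 7 (since 2^6 = 64 < 67 <= 128 = 2^7)
Total heap work = (V+E) * ceil(log2(V)) = 323 * 7 = 2261


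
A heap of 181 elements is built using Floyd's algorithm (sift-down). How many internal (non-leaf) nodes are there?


Leaf nodes occupy roughly half the array.
Sift-down is called for each internal node, starting from the last one.
Internal nodes = floor(n/2) = floor(181/2) = 90


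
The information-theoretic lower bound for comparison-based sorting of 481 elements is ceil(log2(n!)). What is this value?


A binary decision tree of height h has at most 2^h leaves and needs at least n! of them, so h >= ceil(log2(n!)).
481! is far too large to multiply out, so use Stirling's series:
  ln(n!) ~ n ln n - n + (1/2) ln(2 pi n) + 1/(12n)  (error below 1/(360 n^3), negligible here)
  ln(481) = 6.1758673
  n ln n = 481 * 6.1758673 = 2970.5922
  (1/2) ln(2 pi * 481) = (1/2) ln(3022.2121) = 4.0069
  1/(12*481) = 0.0002
  ln(481!) ~ 2970.5922 - 481 + 4.0069 + 0.0002 = 2493.5993
Convert to base 2: log2(481!) = 2493.5993 / ln 2 = 2493.5993 / 0.69314718 = 3597.5033
ceil(3597.5033) = 3598


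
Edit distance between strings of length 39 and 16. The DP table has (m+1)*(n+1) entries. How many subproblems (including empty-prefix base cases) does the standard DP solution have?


The table includes base cases (empty prefixes).
Rows: (m+1) = 40
Columns: (n+1) = 17
Total = 40 * 17 = 680


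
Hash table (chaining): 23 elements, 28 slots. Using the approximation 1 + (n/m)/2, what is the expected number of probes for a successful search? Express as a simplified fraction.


Computing expected probes:
alpha = 23/28
= 1 + alpha/2
= 1 + 23/(2*28)
= (2*28 + 23) / (2*28)
= 79/56


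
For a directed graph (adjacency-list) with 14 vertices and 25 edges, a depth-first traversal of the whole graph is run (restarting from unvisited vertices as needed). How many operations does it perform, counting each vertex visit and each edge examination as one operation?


A full DFS traversal visits each vertex once and examines each edge once.
V = 14
E = 25
Sum = 14 + 25 = 39


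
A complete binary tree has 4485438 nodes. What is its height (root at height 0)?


In a complete binary tree, level k holds nodes 2^k .. 2^(k+1)-1 (1-indexed).
Height = floor(log2(n)) = floor(log2(4485438)) = 22
Check: 2^22 = 4194304 <= 4485438 < 8388608 = 2^23


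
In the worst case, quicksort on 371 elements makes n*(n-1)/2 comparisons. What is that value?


Sum of comparisons per partition:
370 + 369 + ... + 1 + 0
= 371 * (371 - 1) / 2
= 371 * 370 / 2
= 68635


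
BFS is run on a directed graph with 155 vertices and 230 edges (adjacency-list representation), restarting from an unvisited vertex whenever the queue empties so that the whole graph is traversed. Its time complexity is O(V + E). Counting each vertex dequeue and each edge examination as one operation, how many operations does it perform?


A full BFS traversal dequeues each vertex exactly once and examines each directed edge exactly once.
V = 155 (vertex processing cost)
E = 230 (edge examination cost)
Total operations proportional to V + E = 155 + 230 = 385


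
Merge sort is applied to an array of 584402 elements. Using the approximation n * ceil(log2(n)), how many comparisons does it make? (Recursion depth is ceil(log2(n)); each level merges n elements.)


Merge sort divides the array into halves recursively.
Number of levels = ceil(log2(584402)) = 20
At each level, approximately n = 584402 comparisons are needed for merging.
Total comparisons ~ n * ceil(log2(n)) = 584402 * 20 = 11688040


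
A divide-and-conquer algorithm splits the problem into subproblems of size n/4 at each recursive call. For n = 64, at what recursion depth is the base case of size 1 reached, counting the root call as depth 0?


At each depth, the problem size is divided by 4:
  Depth 0: problem size = 64
  Depth 1: problem size = 16
  Depth 2: problem size = 4
  Depth 3: problem size = 1 (base case)
The base case is reached at depth log_4(64) = 3 (the tree has 4 levels counting depth 0, but the depth asked for is 3).
Recursion depth = 3


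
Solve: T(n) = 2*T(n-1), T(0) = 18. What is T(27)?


Unrolling:
T(27) = 2*T(26) = 2^2*T(25) = ... = 2^27*T(0)
= 2^27 * 18
= 134217728 * 18 = 2415919104


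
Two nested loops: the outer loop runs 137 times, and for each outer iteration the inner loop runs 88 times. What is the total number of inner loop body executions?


Outer loop: 137 iterations
Inner loop: 88 iterations per outer iteration
Total = 137 * 88 = 12056


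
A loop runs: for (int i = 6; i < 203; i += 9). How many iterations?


Loop starts at i = 6, increments by 9, stops when i >= 203.
Number of iterations = ceil((203 - 6) / 9)
= ceil(197 / 9)
= 22


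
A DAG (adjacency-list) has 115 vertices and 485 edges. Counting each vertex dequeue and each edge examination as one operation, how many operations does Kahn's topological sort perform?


V = 115 (vertex processing)
E = 485 (edge processing)
V + E = 115 + 485 = 600


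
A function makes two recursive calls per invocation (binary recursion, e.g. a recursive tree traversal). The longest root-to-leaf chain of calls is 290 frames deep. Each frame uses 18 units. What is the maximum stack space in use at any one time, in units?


Binary recursion: the two calls run one after the other, so only one root-to-leaf chain of frames is on the stack at a time.
Maximum depth (longest chain) = 290 frames
Each frame = 18 units
Max stack space = 290 * 18 = 5220


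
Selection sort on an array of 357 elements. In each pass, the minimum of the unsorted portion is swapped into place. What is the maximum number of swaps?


Selection sort performs one swap per pass:
  Pass 1: find min in positions 0 to 356, swap with position 0
  Pass 2: find min in positions 1 to 356, swap with position 1
  Pass 3: find min in positions 2 to 356, swap with position 2
  Pass 4: find min in positions 3 to 356, swap with position 3
  Pass 5: find min in positions 4 to 356, swap with position 4
  ... (351 more passes)
Total passes (and swaps) = n - 1 = 357 - 1 = 356


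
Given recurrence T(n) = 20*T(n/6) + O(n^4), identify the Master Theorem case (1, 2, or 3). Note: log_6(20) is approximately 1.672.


Master Theorem parameters: a=20, b=6, c=4
log_b(a) = 1.672
Compare b^c with a: 6^4 = 1296 > 20, so c > log_b(a).
Comparing c=4 vs log_b(a)=1.672:
4 > 1.672 => Case 3
Result: T(n) = O(n^4)
Master Theorem case = 3


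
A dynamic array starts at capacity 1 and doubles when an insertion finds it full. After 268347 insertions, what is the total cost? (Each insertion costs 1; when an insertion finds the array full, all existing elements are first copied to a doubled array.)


Insertion cost: 268347 (one per element)
Resizes occur just before inserting elements 2, 3, 5, 9, ...
Elements copied at each resize: 1 + 2 + 4 + 8 + 16 + 32 + 64 + 128 + 256 + 512 + 1024 + 2048 + 4096 + 8192 + 16384 + 32768 + 65536 + 131072 + 262144
Sum of copies = 524287 (geometric series: 2^k - 1)
Total = 268347 + 524287 = 792634


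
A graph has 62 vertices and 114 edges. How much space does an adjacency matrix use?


Adjacency matrix: V x V grid of entries
Space = V^2 = 62^2 = 62 * 62 = 3844


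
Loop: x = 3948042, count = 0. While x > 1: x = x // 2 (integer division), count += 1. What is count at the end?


The variable x halves each step:
x = 3948042 -> 1974021 -> 987010 -> 493505 -> 246752 -> 123376 -> 61688 -> 30844 -> 15422 -> 7711 -> 3855 -> 1927 -> 963 -> 481 -> 240 -> 120 -> 60 -> 30 -> 15 -> 7 -> 3 -> 1
Number of halvings = floor(log2(3948042)) = 21


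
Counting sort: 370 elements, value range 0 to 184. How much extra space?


n = 370 (output array)
k = 185 (count array for 185 distinct values)
Extra space = 370 + 185 = 555


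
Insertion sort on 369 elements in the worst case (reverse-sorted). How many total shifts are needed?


In the worst case (reverse-sorted), each element shifts past all previous:
  Element 1: 1 shifts
  Element 2: 2 shifts
  Element 3: 3 shifts
  Element 4: 4 shifts
  Element 5: 5 shifts
  ...
  Element 368: 368 shifts
Total = 1 + 2 + ... + 368
= 369*(369-1)/2 = 67896


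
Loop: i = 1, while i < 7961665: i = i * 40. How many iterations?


i multiplies by 40 each step:
i = 1 -> 40 -> 1600 -> 64000 -> 2560000 -> 102400000 (stop)
Iterations = ceil(log_40(7961665)) = 5


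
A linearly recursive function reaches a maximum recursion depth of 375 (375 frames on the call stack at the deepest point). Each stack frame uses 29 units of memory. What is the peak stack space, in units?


Maximum recursion depth = 375 frames
Memory per frame = 29 units
Total stack space = depth * frame_size
= 375 * 29 = 10875


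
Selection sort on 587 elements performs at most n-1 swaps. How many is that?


Each of the 586 passes places one element in its final position.
Pass 1: swap minimum into position 0
Pass 2: swap minimum of remaining into position 1
...
Pass 586: last two elements, one swap
Maximum swaps = 587 - 1 = 586


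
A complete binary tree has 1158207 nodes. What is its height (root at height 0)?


In a complete binary tree, level k holds nodes 2^k .. 2^(k+1)-1 (1-indexed).
Height = floor(log2(n)) = floor(log2(1158207)) = 20
Check: 2^20 = 1048576 <= 1158207 < 2097152 = 2^21


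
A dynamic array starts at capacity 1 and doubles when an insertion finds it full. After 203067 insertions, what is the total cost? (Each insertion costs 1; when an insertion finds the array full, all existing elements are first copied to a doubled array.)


Insertion cost: 203067 (one per element)
Resizes occur just before inserting elements 2, 3, 5, 9, ...
Elements copied at each resize: 1 + 2 + 4 + 8 + 16 + 32 + 64 + 128 + 256 + 512 + 1024 + 2048 + 4096 + 8192 + 16384 + 32768 + 65536 + 131072
Sum of copies = 262143 (geometric series: 2^k - 1)
Total = 203067 + 262143 = 465210


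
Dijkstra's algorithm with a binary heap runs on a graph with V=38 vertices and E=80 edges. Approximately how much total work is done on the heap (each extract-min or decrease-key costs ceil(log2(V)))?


Dijkstra with a binary heap: each vertex is extracted once, each edge may relax once.
Each heap operation costs O(log V).
V + E = 38 + 80 = 118
ceil(log2(38)) = 6 (since 2^5 = 32 < 38 <= 64 = 2^6)
Total heap work = (V+E) * ceil(log2(V)) = 118 * 6 = 708


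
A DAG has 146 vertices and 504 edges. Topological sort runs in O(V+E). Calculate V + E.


V = 146 (vertex processing)
E = 504 (edge processing)
V + E = 146 + 504 = 650


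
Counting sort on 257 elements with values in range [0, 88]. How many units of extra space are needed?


Output array size: 257 (to store sorted result)
Count array size: 89 (one slot per possible value, range 0 to 88)
Total extra space = 257 + 89 = 346


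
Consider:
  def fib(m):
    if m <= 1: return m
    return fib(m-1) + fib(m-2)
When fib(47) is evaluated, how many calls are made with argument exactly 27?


Let N(m) = number of times fib(m) is called while evaluating fib(47).
N(47) = 1 (the initial call).
N(46) = 1 (only fib(47) calls it).
For 1 <= m <= 45: fib(m) is called by fib(m+1) and fib(m+2), so
  N(m) = N(m+1) + N(m+2).
fib(0) is called only by fib(2), so N(0) = N(2).
Walk down from m=47:
  N(47)=1, N(46)=1, N(45)=2, N(44)=3, N(43)=5, N(42)=8, N(41)=13, N(40)=21, N(39)=34, N(38)=55, N(37)=89, N(36)=144, N(35)=233, N(34)=377, N(33)=610, N(32)=987, N(31)=1597, N(30)=2584, N(29)=4181, N(28)=6765, N(27)=10946
N(27) = 10946


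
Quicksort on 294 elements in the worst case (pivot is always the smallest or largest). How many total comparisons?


In the worst case, each partition step picks the worst pivot:
  Partition 1: 293 comparisons (n-1 elements to compare)
  Partition 2: 292 comparisons
  Partition 3: 291 comparisons
  Partition 4: 290 comparisons
  Partition 5: 289 comparisons
  ...
  Last partition: 0 comparisons
Total = (n-1) + (n-2) + ... + 1 + 0 = n*(n-1)/2
= 294*293/2 = 43071


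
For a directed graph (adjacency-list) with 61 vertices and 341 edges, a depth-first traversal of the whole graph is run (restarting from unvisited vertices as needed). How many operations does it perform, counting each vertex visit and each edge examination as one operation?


A full DFS traversal visits each vertex once and examines each edge once.
V = 61
E = 341
Sum = 61 + 341 = 402


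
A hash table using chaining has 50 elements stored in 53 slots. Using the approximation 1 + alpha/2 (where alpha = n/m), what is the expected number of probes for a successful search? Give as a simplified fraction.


Load factor alpha = n/m = 50/53
Expected probes = 1 + alpha/2 = 1 + 50/(2*53)
= 1 + 50/106
= 106/106 + 50/106
= 156/106
Simplify: 78/53


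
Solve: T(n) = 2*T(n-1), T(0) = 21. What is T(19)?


Unrolling:
T(19) = 2*T(18) = 2^2*T(17) = ... = 2^19*T(0)
= 2^19 * 21
= 524288 * 21 = 11010048


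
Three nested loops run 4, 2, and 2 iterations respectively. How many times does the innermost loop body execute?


Loop 1 (outermost): 4 iterations
Loop 2 (middle): 2 iterations per outer
Loop 3 (innermost): 2 iterations per middle
Total = 4 * 2 * 2 = 16


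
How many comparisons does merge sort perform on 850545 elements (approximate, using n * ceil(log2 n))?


Recursion depth: ceil(log2(850545)) = 20
Each recursion level merges n = 850545 elements
Total = 850545 * 20 = 17010900


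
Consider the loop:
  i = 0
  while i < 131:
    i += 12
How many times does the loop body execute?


Starting at i = 0, each iteration adds 12.
Iterations until i >= 131:
  Iteration 1: i = 0 -> i = 12
  Iteration 2: i = 12 -> i = 24
  Iteration 3: i = 24 -> i = 36
  Iteration 4: i = 36 -> i = 48
  Iteration 5: i = 48 -> i = 60
  Iteration 6: i = 60 -> i = 72
  Iteration 7: i = 72 -> i = 84
  Iteration 8: i = 84 -> i = 96
  ... continuing ...
Total iterations = ceil(131/12) = 11


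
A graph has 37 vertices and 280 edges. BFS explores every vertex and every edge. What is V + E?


A full BFS traversal dequeues each vertex once and examines each edge once.
Vertex visits: 37
Edge visits: 280
V + E = 37 + 280 = 317


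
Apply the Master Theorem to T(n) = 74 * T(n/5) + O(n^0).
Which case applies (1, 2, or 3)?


The Master Theorem: T(n) = a*T(n/b) + O(n^c)
  a = 74, b = 5, c = 0
log_b(a) = log_5(74) ~ 2.674
Compare b^c with a: 5^0 = 1 < 74, so c < log_b(a).
Since c < log_b(a), Case 1 applies.
T(n) = O(n^(log_5 74)) ~ O(n^2.674)
Master Theorem case = 1


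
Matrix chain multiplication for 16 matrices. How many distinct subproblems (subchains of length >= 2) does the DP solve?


Subproblems are indexed by (i, j) where i < j.
Number of such pairs = n*(n-1)/2
= 16 * 15 / 2
= 120


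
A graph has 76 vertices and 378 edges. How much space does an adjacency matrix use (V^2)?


Adjacency matrix: V x V grid of entries
Space = V^2 = 76^2 = 76 * 76 = 5776


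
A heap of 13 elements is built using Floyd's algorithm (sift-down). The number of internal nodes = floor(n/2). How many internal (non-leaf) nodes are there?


Leaf nodes occupy roughly half the array.
Sift-down is called for each internal node, starting from the last one.
Internal nodes = floor(n/2) = floor(13/2) = 6


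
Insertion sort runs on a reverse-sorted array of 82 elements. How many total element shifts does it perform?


Sum of shifts = 1 + 2 + 3 + ... + 81
= 82 * 81 / 2
= 6642 / 2
= 3321


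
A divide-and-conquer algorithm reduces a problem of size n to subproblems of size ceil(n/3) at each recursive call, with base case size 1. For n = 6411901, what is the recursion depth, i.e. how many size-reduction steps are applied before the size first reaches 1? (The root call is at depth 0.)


Each step divides the size by 3 (rounding up); after k steps the size is ceil(n/3^k), which equals 1 exactly when 3^k >= n.
So the depth is the smallest k with 3^k >= 6411901, i.e. ceil(log_3(6411901)).
3^14 = 4782969 < 6411901 <= 14348907 = 3^15
Recursion depth = 15


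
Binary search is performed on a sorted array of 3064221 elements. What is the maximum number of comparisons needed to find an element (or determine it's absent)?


Binary search halves the search space each comparison:
  Step 1: search space = 3064221 -> 1532110
  Step 2: search space = 1532110 -> 766055
  Step 3: search space = 766055 -> 383027
  Step 4: search space = 383027 -> 191513
  Step 5: search space = 191513 -> 95756
  Step 6: search space = 95756 -> 47878
  Step 7: search space = 47878 -> 23939
  Step 8: search space = 23939 -> 11969
  Step 9: search space = 11969 -> 5984
  Step 10: search space = 5984 -> 2992
  Step 11: search space = 2992 -> 1496
  Step 12: search space = 1496 -> 748
  Step 13: search space = 748 -> 374
  Step 14: search space = 374 -> 187
  Step 15: search space = 187 -> 93
  Step 16: search space = 93 -> 46
  Step 17: search space = 46 -> 23
  Step 18: search space = 23 -> 11
  Step 19: search space = 11 -> 5
  Step 20: search space = 5 -> 2
  Step 21: search space = 2 -> 1
  Step 22: search space = 1 (final check)
Maximum comparisons = floor(log2(3064221)) + 1 = 21 + 1 = 22


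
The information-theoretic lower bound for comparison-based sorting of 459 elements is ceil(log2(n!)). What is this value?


A binary decision tree of height h has at most 2^h leaves and needs at least n! of them, so h >= ceil(log2(n!)).
459! is far too large to multiply out, so use Stirling's series:
  ln(n!) ~ n ln n - n + (1/2) ln(2 pi n) + 1/(12n)  (error below 1/(360 n^3), negligible here)
  ln(459) = 6.1290502
  n ln n = 459 * 6.1290502 = 2813.2340
  (1/2) ln(2 pi * 459) = (1/2) ln(2883.9821) = 3.9835
  1/(12*459) = 0.0002
  ln(459!) ~ 2813.2340 - 459 + 3.9835 + 0.0002 = 2358.2177
Convert to base 2: log2(459!) = 2358.2177 / ln 2 = 2358.2177 / 0.69314718 = 3402.1890
ceil(3402.1890) = 3403


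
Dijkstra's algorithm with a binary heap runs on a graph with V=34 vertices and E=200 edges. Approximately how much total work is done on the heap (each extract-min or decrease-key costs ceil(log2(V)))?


Dijkstra with a binary heap: each vertex is extracted once, each edge may relax once.
Each heap operation costs O(log V).
V + E = 34 + 200 = 234
ceil(log2(34)) = 6 (since 2^5 = 32 < 34 <= 64 = 2^6)
Total heap work = (V+E) * ceil(log2(V)) = 234 * 6 = 1404


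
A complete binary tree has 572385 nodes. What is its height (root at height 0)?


In a complete binary tree, level k holds nodes 2^k .. 2^(k+1)-1 (1-indexed).
Height = floor(log2(n)) = floor(log2(572385)) = 19
Check: 2^19 = 524288 <= 572385 < 1048576 = 2^20


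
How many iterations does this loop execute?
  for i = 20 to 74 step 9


The loop variable i takes values starting at 20 and increments by 9 each iteration.
Sequence: i = 20, 29, 38, 47, 56, 65, 74
The upper bound 74 is inclusive, so the count is floor((last - first) / step) + 1:
floor((74 - 20) / 9) + 1 = floor(54/9) + 1 = 6 + 1 = 7


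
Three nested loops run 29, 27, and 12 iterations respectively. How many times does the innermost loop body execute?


Loop 1 (outermost): 29 iterations
Loop 2 (middle): 27 iterations per outer
Loop 3 (innermost): 12 iterations per middle
Total = 29 * 27 * 12 = 9396


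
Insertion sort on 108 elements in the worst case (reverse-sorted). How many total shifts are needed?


In the worst case (reverse-sorted), each element shifts past all previous:
  Element 1: 1 shifts
  Element 2: 2 shifts
  Element 3: 3 shifts
  Element 4: 4 shifts
  Element 5: 5 shifts
  ...
  Element 107: 107 shifts
Total = 1 + 2 + ... + 107
= 108*(108-1)/2 = 5778


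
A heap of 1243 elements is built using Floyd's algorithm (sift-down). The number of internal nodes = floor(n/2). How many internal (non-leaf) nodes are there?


Leaf nodes occupy roughly half the array.
Sift-down is called for each internal node, starting from the last one.
Internal nodes = floor(n/2) = floor(1243/2) = 621


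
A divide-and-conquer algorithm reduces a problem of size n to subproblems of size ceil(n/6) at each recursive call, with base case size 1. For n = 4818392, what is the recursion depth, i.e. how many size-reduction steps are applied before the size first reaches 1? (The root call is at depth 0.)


Each step divides the size by 6 (rounding up); after k steps the size is ceil(n/6^k), which equals 1 exactly when 6^k >= n.
So the depth is the smallest k with 6^k >= 4818392, i.e. ceil(log_6(4818392)).
6^8 = 1679616 < 4818392 <= 10077696 = 6^9
Recursion depth = 9


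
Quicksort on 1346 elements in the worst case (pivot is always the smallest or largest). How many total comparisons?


In the worst case, each partition step picks the worst pivot:
  Partition 1: 1345 comparisons (n-1 elements to compare)
  Partition 2: 1344 comparisons
  Partition 3: 1343 comparisons
  Partition 4: 1342 comparisons
  Partition 5: 1341 comparisons
  ...
  Last partition: 0 comparisons
Total = (n-1) + (n-2) + ... + 1 + 0 = n*(n-1)/2
= 1346*1345/2 = 905185


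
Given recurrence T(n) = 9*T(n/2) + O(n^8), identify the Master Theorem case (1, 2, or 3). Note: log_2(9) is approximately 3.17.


Master Theorem parameters: a=9, b=2, c=8
log_b(a) = 3.17
Compare b^c with a: 2^8 = 256 > 9, so c > log_b(a).
Comparing c=8 vs log_b(a)=3.17:
8 > 3.17 => Case 3
Result: T(n) = O(n^8)
Master Theorem case = 3


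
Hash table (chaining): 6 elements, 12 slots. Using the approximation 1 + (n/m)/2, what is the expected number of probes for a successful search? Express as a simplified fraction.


Computing expected probes:
alpha = 6/12
= 1 + alpha/2
= 1 + 6/(2*12)
= (2*12 + 6) / (2*12)
= 30/24 = 5/4


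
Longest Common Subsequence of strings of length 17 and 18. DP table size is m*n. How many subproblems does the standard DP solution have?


DP table indexed by positions in both strings.
First string: 17 positions
Second string: 18 positions
Total = 17 * 18 = 306


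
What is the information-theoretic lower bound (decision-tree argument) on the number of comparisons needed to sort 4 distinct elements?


A binary decision tree of height h has at most 2^h leaves and needs at least n! of them, so h >= ceil(log2(n!)).
Compute 4! as a running product:
  x2 = 2, x3 = 6, x4 = 24
4! = 24
Bracket between powers of 2:
  2^4 = 16 < 24 <= 32 = 2^5
So ceil(log2(4!)) = 5


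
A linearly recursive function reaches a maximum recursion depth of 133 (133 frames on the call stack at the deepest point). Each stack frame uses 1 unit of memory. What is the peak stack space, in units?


Maximum recursion depth = 133 frames
Memory per frame = 1 unit
Total stack space = depth * frame_size
= 133 * 1 = 133


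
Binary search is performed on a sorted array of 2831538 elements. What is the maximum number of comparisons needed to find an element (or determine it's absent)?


Binary search halves the search space each comparison:
  Step 1: search space = 2831538 -> 1415769
  Step 2: search space = 1415769 -> 707884
  Step 3: search space = 707884 -> 353942
  Step 4: search space = 353942 -> 176971
  Step 5: search space = 176971 -> 88485
  Step 6: search space = 88485 -> 44242
  Step 7: search space = 44242 -> 22121
  Step 8: search space = 22121 -> 11060
  Step 9: search space = 11060 -> 5530
  Step 10: search space = 5530 -> 2765
  Step 11: search space = 2765 -> 1382
  Step 12: search space = 1382 -> 691
  Step 13: search space = 691 -> 345
  Step 14: search space = 345 -> 172
  Step 15: search space = 172 -> 86
  Step 16: search space = 86 -> 43
  Step 17: search space = 43 -> 21
  Step 18: search space = 21 -> 10
  Step 19: search space = 10 -> 5
  Step 20: search space = 5 -> 2
  Step 21: search space = 2 -> 1
  Step 22: search space = 1 (final check)
Maximum comparisons = floor(log2(2831538)) + 1 = 21 + 1 = 22


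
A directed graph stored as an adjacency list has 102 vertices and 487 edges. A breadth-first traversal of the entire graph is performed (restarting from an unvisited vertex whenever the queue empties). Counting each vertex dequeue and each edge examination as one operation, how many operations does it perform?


A full BFS traversal dequeues each vertex once and examines each edge once.
Vertex visits: 102
Edge visits: 487
V + E = 102 + 487 = 589


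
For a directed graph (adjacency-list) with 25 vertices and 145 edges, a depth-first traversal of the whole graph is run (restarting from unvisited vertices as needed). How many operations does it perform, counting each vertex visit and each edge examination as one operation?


A full DFS traversal visits each vertex once and examines each edge once.
V = 25
E = 145
Sum = 25 + 145 = 170


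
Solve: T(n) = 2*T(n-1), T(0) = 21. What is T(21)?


Unrolling:
T(21) = 2*T(20) = 2^2*T(19) = ... = 2^21*T(0)
= 2^21 * 21
= 2097152 * 21 = 44040192


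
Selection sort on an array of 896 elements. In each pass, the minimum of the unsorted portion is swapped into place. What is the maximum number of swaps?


Selection sort performs one swap per pass:
  Pass 1: find min in positions 0 to 895, swap with position 0
  Pass 2: find min in positions 1 to 895, swap with position 1
  Pass 3: find min in positions 2 to 895, swap with position 2
  Pass 4: find min in positions 3 to 895, swap with position 3
  Pass 5: find min in positions 4 to 895, swap with position 4
  ... (890 more passes)
Total passes (and swaps) = n - 1 = 896 - 1 = 895


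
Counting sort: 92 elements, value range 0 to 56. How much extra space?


n = 92 (output array)
k = 57 (count array for 57 distinct values)
Extra space = 92 + 57 = 149


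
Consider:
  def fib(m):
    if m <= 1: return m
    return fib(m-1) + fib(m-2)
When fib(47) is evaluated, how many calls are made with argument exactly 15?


Let N(m) = number of times fib(m) is called while evaluating fib(47).
N(47) = 1 (the initial call).
N(46) = 1 (only fib(47) calls it).
For 1 <= m <= 45: fib(m) is called by fib(m+1) and fib(m+2), so
  N(m) = N(m+1) + N(m+2).
fib(0) is called only by fib(2), so N(0) = N(2).
Walk down from m=47:
  N(47)=1, N(46)=1, N(45)=2, N(44)=3, N(43)=5, N(42)=8, N(41)=13, N(40)=21, N(39)=34, N(38)=55, N(37)=89, N(36)=144, N(35)=233, N(34)=377, N(33)=610, N(32)=987, N(31)=1597, N(30)=2584, N(29)=4181, N(28)=6765, N(27)=10946, N(26)=17711, N(25)=28657, N(24)=46368, N(23)=75025, N(22)=121393, N(21)=196418, N(20)=317811, N(19)=514229, N(18)=832040, N(17)=1346269, N(16)=2178309, N(15)=3524578
N(15) = 3524578


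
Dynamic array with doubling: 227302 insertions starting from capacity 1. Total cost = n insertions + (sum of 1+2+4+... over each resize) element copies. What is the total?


n = 227302
Insertion costs: 227302
Resizes copy 1, 2, 4, ... up to the largest power of 2 that is <= n-1 = 227301, i.e. 131072.
Copy costs = 1 + 2 + 4 + 8 + 16 + 32 + 64 + 128 + 256 + 512 + 1024 + 2048 + 4096 + 8192 + 16384 + 32768 + 65536 + 131072 = 262143
Total = 227302 + 262143 = 489445


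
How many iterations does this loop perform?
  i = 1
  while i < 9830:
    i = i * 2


The loop variable doubles each iteration:
i = 1 -> 2 -> 4 -> 8 -> 16 -> 32 -> 64 -> 128 -> 256 -> 512 -> 1024 -> 2048 -> 4096 -> 8192 -> 16384 (stop, 16384 >= 9830)
Number of doublings = ceil(log2(9830)) = 14


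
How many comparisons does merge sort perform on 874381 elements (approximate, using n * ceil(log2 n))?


Recursion depth: ceil(log2(874381)) = 20
Each recursion level merges n = 874381 elements
Total = 874381 * 20 = 17487620


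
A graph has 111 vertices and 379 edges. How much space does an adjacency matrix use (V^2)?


Adjacency matrix: V x V grid of entries
Space = V^2 = 111^2 = 111 * 111 = 12321


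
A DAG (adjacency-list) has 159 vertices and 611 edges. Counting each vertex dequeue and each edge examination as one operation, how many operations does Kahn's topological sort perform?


V = 159 (vertex processing)
E = 611 (edge processing)
V + E = 159 + 611 = 770


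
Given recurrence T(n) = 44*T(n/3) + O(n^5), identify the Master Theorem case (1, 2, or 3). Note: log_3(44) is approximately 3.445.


Master Theorem parameters: a=44, b=3, c=5
log_b(a) = 3.445
Compare b^c with a: 3^5 = 243 > 44, so c > log_b(a).
Comparing c=5 vs log_b(a)=3.445:
5 > 3.445 => Case 3
Result: T(n) = O(n^5)
Master Theorem case = 3


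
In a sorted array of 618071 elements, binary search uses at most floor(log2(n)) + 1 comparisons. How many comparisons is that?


Halving sequence: 618071 -> 309035 -> 154517 -> 77258 -> 38629 -> 19314 -> 9657 -> 4828 -> 2414 -> 1207 -> 603 -> 301 -> 150 -> 75 -> 37 -> 18 -> 9 -> 4 -> 2 -> 1
Number of halvings = 19
Max comparisons = 19 + 1 = 20


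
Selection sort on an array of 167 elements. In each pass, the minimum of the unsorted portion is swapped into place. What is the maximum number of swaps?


Selection sort performs one swap per pass:
  Pass 1: find min in positions 0 to 166, swap with position 0
  Pass 2: find min in positions 1 to 166, swap with position 1
  Pass 3: find min in positions 2 to 166, swap with position 2
  Pass 4: find min in positions 3 to 166, swap with position 3
  Pass 5: find min in positions 4 to 166, swap with position 4
  ... (161 more passes)
Total passes (and swaps) = n - 1 = 167 - 1 = 166


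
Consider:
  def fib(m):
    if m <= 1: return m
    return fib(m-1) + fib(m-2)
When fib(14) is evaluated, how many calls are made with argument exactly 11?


Let N(m) = number of times fib(m) is called while evaluating fib(14).
N(14) = 1 (the initial call).
N(13) = 1 (only fib(14) calls it).
For 1 <= m <= 12: fib(m) is called by fib(m+1) and fib(m+2), so
  N(m) = N(m+1) + N(m+2).
fib(0) is called only by fib(2), so N(0) = N(2).
Walk down from m=14:
  N(14)=1, N(13)=1, N(12)=2, N(11)=3
N(11) = 3


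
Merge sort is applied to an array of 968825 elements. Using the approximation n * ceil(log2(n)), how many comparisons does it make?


Merge sort divides the array into halves recursively.
Number of levels = ceil(log2(968825)) = 20
At each level, approximately n = 968825 comparisons are needed for merging.
Total comparisons ~ n * ceil(log2(n)) = 968825 * 20 = 19376500


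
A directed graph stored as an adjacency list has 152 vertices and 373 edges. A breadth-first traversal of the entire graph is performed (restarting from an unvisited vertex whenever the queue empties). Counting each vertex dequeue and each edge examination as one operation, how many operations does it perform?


A full BFS traversal dequeues each vertex once and examines each edge once.
Vertex visits: 152
Edge visits: 373
V + E = 152 + 373 = 525


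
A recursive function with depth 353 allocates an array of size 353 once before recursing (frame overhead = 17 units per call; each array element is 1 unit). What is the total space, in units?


Array allocation: 353 units (allocated once)
Stack frames: 353 deep * 17 per frame = 6001 units
Total = 353 + 6001 = 6354


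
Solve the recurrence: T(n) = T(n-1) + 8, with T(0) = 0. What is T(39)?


Unrolling the recurrence:
T(39) = T(38) + 8
       = T(37) + 8 + 8
       = T(36) + 8*3
       ...
       = T(0) + 8*39
       = 0 + 312 = 312


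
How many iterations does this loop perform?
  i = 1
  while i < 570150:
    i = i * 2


The loop variable doubles each iteration:
i = 1 -> 2 -> 4 -> 8 -> 16 -> 32 -> 64 -> 128 -> 256 -> 512 -> 1024 -> 2048 -> 4096 -> 8192 -> 16384 -> 32768 -> 65536 -> 131072 -> 262144 -> 524288 -> 1048576 (stop, 1048576 >= 570150)
Number of doublings = ceil(log2(570150)) = 20


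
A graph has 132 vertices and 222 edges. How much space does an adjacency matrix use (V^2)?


Adjacency matrix: V x V grid of entries
Space = V^2 = 132^2 = 132 * 132 = 17424


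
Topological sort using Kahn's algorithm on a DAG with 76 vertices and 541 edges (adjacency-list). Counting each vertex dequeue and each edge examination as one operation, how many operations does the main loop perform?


Kahn's algorithm:
  1. Compute in-degrees: O(V + E)
  2. Process queue: each vertex dequeued once (O(V))
     each edge examined once (O(E))
Total = V + E = 76 + 541 = 617


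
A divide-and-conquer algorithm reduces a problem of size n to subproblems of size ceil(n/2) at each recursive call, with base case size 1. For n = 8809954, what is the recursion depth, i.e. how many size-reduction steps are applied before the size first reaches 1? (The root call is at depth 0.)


Each step divides the size by 2 (rounding up); after k steps the size is ceil(n/2^k), which equals 1 exactly when 2^k >= n.
So the depth is the smallest k with 2^k >= 8809954, i.e. ceil(log_2(8809954)).
2^23 = 8388608 < 8809954 <= 16777216 = 2^24
Recursion depth = 24


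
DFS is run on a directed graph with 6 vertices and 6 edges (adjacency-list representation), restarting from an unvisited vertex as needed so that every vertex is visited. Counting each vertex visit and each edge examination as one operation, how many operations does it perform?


A full DFS traversal processes each vertex exactly once (push/pop on stack).
Each directed edge is examined once.
V = 6, E = 6
V + E = 12


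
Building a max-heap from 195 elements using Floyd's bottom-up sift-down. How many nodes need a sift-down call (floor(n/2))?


In a heap of 195 elements (0-indexed array):
  Last element index: 194
  Parent of last element: floor((194 - 1) / 2) = 96
  Internal nodes: indices 0 to 96
  Count = floor(195/2) = 97


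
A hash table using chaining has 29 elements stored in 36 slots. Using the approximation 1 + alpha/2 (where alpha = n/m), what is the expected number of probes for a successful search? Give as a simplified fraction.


Load factor alpha = n/m = 29/36
Expected probes = 1 + alpha/2 = 1 + 29/(2*36)
= 1 + 29/72
= 72/72 + 29/72
= 101/72


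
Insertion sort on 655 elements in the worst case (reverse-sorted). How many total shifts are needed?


In the worst case (reverse-sorted), each element shifts past all previous:
  Element 1: 1 shifts
  Element 2: 2 shifts
  Element 3: 3 shifts
  Element 4: 4 shifts
  Element 5: 5 shifts
  ...
  Element 654: 654 shifts
Total = 1 + 2 + ... + 654
= 655*(655-1)/2 = 214185


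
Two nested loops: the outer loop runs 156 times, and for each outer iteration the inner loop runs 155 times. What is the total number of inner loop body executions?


Outer loop: 156 iterations
Inner loop: 155 iterations per outer iteration
Total = 156 * 155 = 24180


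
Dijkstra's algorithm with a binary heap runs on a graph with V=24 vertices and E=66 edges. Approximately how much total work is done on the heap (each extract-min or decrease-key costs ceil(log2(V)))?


Dijkstra with a binary heap: each vertex is extracted once, each edge may relax once.
Each heap operation costs O(log V).
V + E = 24 + 66 = 90
ceil(log2(24)) = 5 (since 2^4 = 16 < 24 <= 32 = 2^5)
Total heap work = (V+E) * ceil(log2(V)) = 90 * 5 = 450


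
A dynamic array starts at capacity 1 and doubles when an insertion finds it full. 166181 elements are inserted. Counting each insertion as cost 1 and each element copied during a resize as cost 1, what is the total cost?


n = 166181
Insertion costs: 166181
Resizes copy 1, 2, 4, ... up to the largest power of 2 that is <= n-1 = 166180, i.e. 131072.
Copy costs = 1 + 2 + 4 + 8 + 16 + 32 + 64 + 128 + 256 + 512 + 1024 + 2048 + 4096 + 8192 + 16384 + 32768 + 65536 + 131072 = 262143
Total = 166181 + 262143 = 428324
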